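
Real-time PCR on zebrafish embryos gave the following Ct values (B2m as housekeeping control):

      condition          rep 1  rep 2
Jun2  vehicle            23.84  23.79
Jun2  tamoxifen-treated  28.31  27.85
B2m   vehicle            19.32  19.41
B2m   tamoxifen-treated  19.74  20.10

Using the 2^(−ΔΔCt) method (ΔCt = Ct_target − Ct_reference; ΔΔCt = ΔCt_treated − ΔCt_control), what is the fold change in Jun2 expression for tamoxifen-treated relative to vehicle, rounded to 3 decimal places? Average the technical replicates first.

Mean Ct: Jun2 vehicle 23.815; Jun2 tamoxifen-treated 28.080; B2m vehicle 19.365; B2m tamoxifen-treated 19.920
ΔCt(vehicle) = 23.815 − 19.365 = 4.450
ΔCt(tamoxifen-treated) = 28.080 − 19.920 = 8.160
ΔΔCt = 8.160 − 4.450 = 3.710
Fold change = 2^(−3.710) = 0.0764

0.076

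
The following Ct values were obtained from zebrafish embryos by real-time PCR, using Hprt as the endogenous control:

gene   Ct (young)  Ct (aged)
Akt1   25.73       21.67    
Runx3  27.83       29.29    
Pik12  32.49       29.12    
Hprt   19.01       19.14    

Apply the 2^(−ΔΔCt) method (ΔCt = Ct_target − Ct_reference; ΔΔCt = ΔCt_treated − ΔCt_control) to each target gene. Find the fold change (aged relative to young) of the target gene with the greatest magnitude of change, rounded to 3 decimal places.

Akt1: ΔΔCt = (21.67−19.14) − (25.73−19.01) = 2.53 − 6.72 = -4.19; fold change = 2^4.19 = 18.252
Runx3: ΔΔCt = (29.29−19.14) − (27.83−19.01) = 10.15 − 8.82 = 1.33; fold change = 2^-1.33 = 0.398
Pik12: ΔΔCt = (29.12−19.14) − (32.49−19.01) = 9.98 − 13.48 = -3.50; fold change = 2^3.50 = 11.314
Akt1 has the largest |ΔΔCt| = 4.19.

18.252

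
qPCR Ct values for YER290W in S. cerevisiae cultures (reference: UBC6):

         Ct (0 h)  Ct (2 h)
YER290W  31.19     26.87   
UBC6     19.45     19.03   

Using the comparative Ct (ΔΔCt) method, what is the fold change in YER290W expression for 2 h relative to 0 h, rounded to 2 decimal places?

ΔCt(0 h) = 31.190 − 19.450 = 11.740
ΔCt(2 h) = 26.870 − 19.030 = 7.840
ΔΔCt = 7.840 − 11.740 = -3.900
Fold change = 2^(−(-3.900)) = 2^3.900 = 14.929

14.93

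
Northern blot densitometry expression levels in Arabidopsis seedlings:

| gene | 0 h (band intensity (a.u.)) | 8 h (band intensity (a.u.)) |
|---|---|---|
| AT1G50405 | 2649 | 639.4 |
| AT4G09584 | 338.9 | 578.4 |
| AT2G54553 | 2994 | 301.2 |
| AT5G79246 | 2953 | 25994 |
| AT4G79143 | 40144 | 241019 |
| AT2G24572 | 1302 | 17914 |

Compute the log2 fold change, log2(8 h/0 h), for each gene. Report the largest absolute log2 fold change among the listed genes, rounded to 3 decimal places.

log2(639.4/2649) = -2.051  (AT1G50405)
log2(578.4/338.9) = 0.771  (AT4G09584)
log2(301.2/2994) = -3.313  (AT2G54553)
log2(25994/2953) = 3.138  (AT5G79246)
log2(241019/40144) = 2.586  (AT4G79143)
log2(17914/1302) = 3.782  (AT2G24572)
The largest magnitude belongs to AT2G24572.

3.782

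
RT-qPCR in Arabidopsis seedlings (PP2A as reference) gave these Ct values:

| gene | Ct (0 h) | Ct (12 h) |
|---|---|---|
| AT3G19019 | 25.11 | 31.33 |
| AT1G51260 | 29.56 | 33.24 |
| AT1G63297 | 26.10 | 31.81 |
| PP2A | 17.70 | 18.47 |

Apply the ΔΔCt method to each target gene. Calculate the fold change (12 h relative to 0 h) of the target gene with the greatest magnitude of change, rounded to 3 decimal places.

0.023

AT3G19019: ΔΔCt = (31.33−18.47) − (25.11−17.70) = 12.86 − 7.41 = 5.45; fold change = 2^-5.45 = 0.023
AT1G51260: ΔΔCt = (33.24−18.47) − (29.56−17.70) = 14.77 − 11.86 = 2.91; fold change = 2^-2.91 = 0.133
AT1G63297: ΔΔCt = (31.81−18.47) − (26.10−17.70) = 13.34 − 8.40 = 4.94; fold change = 2^-4.94 = 0.033
AT3G19019 has the largest |ΔΔCt| = 5.45.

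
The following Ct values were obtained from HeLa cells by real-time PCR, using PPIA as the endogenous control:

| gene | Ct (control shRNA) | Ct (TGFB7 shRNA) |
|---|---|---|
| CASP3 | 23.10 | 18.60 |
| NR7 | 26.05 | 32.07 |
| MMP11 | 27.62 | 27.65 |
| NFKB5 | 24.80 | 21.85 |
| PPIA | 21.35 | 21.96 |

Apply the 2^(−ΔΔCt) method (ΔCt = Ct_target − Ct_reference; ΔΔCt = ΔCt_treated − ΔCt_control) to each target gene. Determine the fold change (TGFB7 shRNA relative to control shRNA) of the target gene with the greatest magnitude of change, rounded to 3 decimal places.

0.024

CASP3: ΔΔCt = (18.60−21.96) − (23.10−21.35) = -3.36 − 1.75 = -5.11; fold change = 2^5.11 = 34.535
NR7: ΔΔCt = (32.07−21.96) − (26.05−21.35) = 10.11 − 4.70 = 5.41; fold change = 2^-5.41 = 0.024
MMP11: ΔΔCt = (27.65−21.96) − (27.62−21.35) = 5.69 − 6.27 = -0.58; fold change = 2^0.58 = 1.495
NFKB5: ΔΔCt = (21.85−21.96) − (24.80−21.35) = -0.11 − 3.45 = -3.56; fold change = 2^3.56 = 11.794
NR7 has the largest |ΔΔCt| = 5.41.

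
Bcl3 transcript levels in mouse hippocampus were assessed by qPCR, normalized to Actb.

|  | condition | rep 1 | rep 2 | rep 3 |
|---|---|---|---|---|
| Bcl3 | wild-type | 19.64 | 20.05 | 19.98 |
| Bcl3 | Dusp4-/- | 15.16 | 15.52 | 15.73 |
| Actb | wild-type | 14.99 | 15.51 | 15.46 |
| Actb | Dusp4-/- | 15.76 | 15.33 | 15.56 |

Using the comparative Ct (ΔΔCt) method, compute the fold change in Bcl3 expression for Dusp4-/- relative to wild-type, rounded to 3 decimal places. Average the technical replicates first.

Mean Ct: Bcl3 wild-type 19.890; Bcl3 Dusp4-/- 15.470; Actb wild-type 15.320; Actb Dusp4-/- 15.550
ΔCt(wild-type) = 19.890 − 15.320 = 4.570
ΔCt(Dusp4-/-) = 15.470 − 15.550 = -0.080
ΔΔCt = -0.080 − 4.570 = -4.650
Fold change = 2^(−(-4.650)) = 2^4.650 = 25.1067

25.107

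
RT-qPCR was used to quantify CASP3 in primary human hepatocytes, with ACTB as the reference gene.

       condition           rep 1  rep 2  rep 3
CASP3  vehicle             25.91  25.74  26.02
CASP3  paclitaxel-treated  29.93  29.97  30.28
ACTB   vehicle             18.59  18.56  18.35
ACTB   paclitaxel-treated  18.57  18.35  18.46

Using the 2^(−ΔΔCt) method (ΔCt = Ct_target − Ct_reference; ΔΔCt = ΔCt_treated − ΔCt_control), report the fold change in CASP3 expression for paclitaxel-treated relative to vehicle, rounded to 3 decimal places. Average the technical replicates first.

0.054

Mean Ct: CASP3 vehicle 25.890; CASP3 paclitaxel-treated 30.060; ACTB vehicle 18.500; ACTB paclitaxel-treated 18.460
ΔCt(vehicle) = 25.890 − 18.500 = 7.390
ΔCt(paclitaxel-treated) = 30.060 − 18.460 = 11.600
ΔΔCt = 11.600 − 7.390 = 4.210
Fold change = 2^(−4.210) = 0.0540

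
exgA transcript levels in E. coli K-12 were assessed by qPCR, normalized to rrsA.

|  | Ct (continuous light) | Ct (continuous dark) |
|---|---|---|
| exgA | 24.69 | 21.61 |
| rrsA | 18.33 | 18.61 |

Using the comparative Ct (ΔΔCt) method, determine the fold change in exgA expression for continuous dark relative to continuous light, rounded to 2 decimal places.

ΔCt(continuous light) = 24.690 − 18.330 = 6.360
ΔCt(continuous dark) = 21.610 − 18.610 = 3.000
ΔΔCt = 3.000 − 6.360 = -3.360
Fold change = 2^(−(-3.360)) = 2^3.360 = 10.267

10.27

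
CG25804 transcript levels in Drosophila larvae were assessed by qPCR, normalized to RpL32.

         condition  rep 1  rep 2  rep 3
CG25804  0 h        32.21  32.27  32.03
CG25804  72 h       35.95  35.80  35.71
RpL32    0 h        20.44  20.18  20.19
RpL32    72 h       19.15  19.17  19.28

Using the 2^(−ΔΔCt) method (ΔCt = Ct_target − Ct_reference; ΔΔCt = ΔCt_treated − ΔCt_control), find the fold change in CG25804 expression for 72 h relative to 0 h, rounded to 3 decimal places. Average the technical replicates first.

0.038

Mean Ct: CG25804 0 h 32.170; CG25804 72 h 35.820; RpL32 0 h 20.270; RpL32 72 h 19.200
ΔCt(0 h) = 32.170 − 20.270 = 11.900
ΔCt(72 h) = 35.820 − 19.200 = 16.620
ΔΔCt = 16.620 − 11.900 = 4.720
Fold change = 2^(−4.720) = 0.0379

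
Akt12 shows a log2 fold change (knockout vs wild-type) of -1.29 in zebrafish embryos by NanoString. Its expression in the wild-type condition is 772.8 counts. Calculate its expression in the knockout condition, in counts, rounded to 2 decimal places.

316.04

Fold change = 2^(-1.29) = 0.4090
knockout expression = 772.8 × 0.4090 = 316.04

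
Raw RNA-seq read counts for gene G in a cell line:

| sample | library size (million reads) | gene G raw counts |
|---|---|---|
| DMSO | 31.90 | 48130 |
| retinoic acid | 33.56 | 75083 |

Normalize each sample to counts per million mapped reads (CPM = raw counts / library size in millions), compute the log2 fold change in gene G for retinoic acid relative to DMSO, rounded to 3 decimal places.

CPM(DMSO) = 48130 / 31.90 = 1508.7774
CPM(retinoic acid) = 75083 / 33.56 = 2237.2765
Fold change = 2237.2765 / 1508.7774 = 1.48284
log2(1.48284) = 0.5684

0.568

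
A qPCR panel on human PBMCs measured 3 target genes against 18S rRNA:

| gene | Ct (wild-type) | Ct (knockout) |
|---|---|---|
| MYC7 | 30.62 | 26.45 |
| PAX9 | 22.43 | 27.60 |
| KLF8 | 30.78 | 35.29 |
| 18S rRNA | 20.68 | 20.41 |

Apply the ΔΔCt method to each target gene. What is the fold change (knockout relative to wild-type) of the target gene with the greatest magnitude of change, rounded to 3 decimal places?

0.023

MYC7: ΔΔCt = (26.45−20.41) − (30.62−20.68) = 6.04 − 9.94 = -3.90; fold change = 2^3.90 = 14.929
PAX9: ΔΔCt = (27.60−20.41) − (22.43−20.68) = 7.19 − 1.75 = 5.44; fold change = 2^-5.44 = 0.023
KLF8: ΔΔCt = (35.29−20.41) − (30.78−20.68) = 14.88 − 10.10 = 4.78; fold change = 2^-4.78 = 0.036
PAX9 has the largest |ΔΔCt| = 5.44.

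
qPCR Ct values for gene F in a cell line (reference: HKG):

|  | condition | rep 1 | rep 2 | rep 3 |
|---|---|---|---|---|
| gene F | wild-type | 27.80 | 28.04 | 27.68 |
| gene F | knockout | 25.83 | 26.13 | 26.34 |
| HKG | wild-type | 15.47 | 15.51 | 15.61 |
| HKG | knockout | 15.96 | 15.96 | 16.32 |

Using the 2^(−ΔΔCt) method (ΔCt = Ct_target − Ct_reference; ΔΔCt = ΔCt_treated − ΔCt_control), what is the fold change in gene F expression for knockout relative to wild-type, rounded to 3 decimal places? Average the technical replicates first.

4.891

Mean Ct: gene F wild-type 27.840; gene F knockout 26.100; HKG wild-type 15.530; HKG knockout 16.080
ΔCt(wild-type) = 27.840 − 15.530 = 12.310
ΔCt(knockout) = 26.100 − 16.080 = 10.020
ΔΔCt = 10.020 − 12.310 = -2.290
Fold change = 2^(−(-2.290)) = 2^2.290 = 4.8906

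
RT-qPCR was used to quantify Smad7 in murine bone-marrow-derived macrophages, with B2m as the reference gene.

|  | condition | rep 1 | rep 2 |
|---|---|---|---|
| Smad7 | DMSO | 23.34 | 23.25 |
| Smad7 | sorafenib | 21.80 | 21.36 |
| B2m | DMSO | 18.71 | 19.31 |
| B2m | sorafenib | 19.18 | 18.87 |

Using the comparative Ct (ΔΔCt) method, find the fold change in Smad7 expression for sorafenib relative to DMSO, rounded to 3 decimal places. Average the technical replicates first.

Mean Ct: Smad7 DMSO 23.295; Smad7 sorafenib 21.580; B2m DMSO 19.010; B2m sorafenib 19.025
ΔCt(DMSO) = 23.295 − 19.010 = 4.285
ΔCt(sorafenib) = 21.580 − 19.025 = 2.555
ΔΔCt = 2.555 − 4.285 = -1.730
Fold change = 2^(−(-1.730)) = 2^1.730 = 3.3173

3.317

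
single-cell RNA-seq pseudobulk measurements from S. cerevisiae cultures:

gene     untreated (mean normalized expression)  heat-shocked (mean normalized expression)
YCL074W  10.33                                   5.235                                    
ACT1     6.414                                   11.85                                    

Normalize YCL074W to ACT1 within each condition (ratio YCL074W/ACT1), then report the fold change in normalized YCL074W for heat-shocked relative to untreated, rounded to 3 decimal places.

0.274

YCL074W/ACT1 (untreated) = 10.33 / 6.414 = 1.6105
YCL074W/ACT1 (heat-shocked) = 5.235 / 11.85 = 0.44177
Fold change = 0.44177 / 1.6105 = 0.2743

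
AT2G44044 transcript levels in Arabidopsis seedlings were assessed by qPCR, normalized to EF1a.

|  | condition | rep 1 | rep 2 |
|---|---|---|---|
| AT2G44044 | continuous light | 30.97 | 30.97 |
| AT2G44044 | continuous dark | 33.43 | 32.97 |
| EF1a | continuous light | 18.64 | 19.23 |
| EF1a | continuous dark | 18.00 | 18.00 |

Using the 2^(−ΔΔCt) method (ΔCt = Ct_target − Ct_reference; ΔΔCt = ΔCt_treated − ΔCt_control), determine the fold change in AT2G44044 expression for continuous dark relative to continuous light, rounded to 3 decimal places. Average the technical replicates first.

Mean Ct: AT2G44044 continuous light 30.970; AT2G44044 continuous dark 33.200; EF1a continuous light 18.935; EF1a continuous dark 18.000
ΔCt(continuous light) = 30.970 − 18.935 = 12.035
ΔCt(continuous dark) = 33.200 − 18.000 = 15.200
ΔΔCt = 15.200 − 12.035 = 3.165
Fold change = 2^(−3.165) = 0.1115

0.111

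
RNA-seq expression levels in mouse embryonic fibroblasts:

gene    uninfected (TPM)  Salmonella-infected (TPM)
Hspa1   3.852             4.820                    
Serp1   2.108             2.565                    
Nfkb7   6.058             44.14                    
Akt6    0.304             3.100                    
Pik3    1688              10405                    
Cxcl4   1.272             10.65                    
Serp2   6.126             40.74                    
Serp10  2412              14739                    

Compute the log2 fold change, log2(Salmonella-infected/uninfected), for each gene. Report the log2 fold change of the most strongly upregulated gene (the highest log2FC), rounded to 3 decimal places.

log2(4.820/3.852) = 0.323  (Hspa1)
log2(2.565/2.108) = 0.283  (Serp1)
log2(44.14/6.058) = 2.865  (Nfkb7)
log2(3.100/0.304) = 3.350  (Akt6)
log2(10405/1688) = 2.624  (Pik3)
log2(10.65/1.272) = 3.066  (Cxcl4)
log2(40.74/6.126) = 2.733  (Serp2)
log2(14739/2412) = 2.611  (Serp10)
Akt6 is most strongly upregulated.

3.350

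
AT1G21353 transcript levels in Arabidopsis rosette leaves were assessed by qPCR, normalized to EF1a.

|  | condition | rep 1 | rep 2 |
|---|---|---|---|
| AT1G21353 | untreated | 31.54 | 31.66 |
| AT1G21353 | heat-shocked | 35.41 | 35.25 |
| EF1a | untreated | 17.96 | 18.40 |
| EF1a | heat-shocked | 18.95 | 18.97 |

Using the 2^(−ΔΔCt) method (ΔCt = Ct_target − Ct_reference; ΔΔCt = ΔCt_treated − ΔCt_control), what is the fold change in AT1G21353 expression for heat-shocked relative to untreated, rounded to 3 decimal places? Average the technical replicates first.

Mean Ct: AT1G21353 untreated 31.600; AT1G21353 heat-shocked 35.330; EF1a untreated 18.180; EF1a heat-shocked 18.960
ΔCt(untreated) = 31.600 − 18.180 = 13.420
ΔCt(heat-shocked) = 35.330 − 18.960 = 16.370
ΔΔCt = 16.370 − 13.420 = 2.950
Fold change = 2^(−2.950) = 0.1294

0.129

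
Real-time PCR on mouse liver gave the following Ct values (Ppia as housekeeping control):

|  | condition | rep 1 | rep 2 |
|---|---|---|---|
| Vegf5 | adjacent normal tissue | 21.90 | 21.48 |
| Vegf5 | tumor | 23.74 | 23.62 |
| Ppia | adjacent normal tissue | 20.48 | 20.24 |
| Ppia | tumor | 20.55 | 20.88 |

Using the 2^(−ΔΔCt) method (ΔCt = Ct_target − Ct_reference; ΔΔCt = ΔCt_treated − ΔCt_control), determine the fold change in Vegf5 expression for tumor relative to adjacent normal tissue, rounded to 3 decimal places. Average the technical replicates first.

Mean Ct: Vegf5 adjacent normal tissue 21.690; Vegf5 tumor 23.680; Ppia adjacent normal tissue 20.360; Ppia tumor 20.715
ΔCt(adjacent normal tissue) = 21.690 − 20.360 = 1.330
ΔCt(tumor) = 23.680 − 20.715 = 2.965
ΔΔCt = 2.965 − 1.330 = 1.635
Fold change = 2^(−1.635) = 0.3220

0.322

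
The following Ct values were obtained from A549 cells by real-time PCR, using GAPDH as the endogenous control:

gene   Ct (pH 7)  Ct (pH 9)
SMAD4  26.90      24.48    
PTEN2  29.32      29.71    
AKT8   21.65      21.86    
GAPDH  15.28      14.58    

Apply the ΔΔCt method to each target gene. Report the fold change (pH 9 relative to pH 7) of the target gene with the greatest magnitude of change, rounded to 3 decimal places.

SMAD4: ΔΔCt = (24.48−14.58) − (26.90−15.28) = 9.90 − 11.62 = -1.72; fold change = 2^1.72 = 3.294
PTEN2: ΔΔCt = (29.71−14.58) − (29.32−15.28) = 15.13 − 14.04 = 1.09; fold change = 2^-1.09 = 0.470
AKT8: ΔΔCt = (21.86−14.58) − (21.65−15.28) = 7.28 − 6.37 = 0.91; fold change = 2^-0.91 = 0.532
SMAD4 has the largest |ΔΔCt| = 1.72.

3.294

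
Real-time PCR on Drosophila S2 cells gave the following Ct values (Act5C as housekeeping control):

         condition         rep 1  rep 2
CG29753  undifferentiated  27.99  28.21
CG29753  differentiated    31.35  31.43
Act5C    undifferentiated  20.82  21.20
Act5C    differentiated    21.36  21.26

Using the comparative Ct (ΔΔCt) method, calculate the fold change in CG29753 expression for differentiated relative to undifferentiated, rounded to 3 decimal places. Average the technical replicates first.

Mean Ct: CG29753 undifferentiated 28.100; CG29753 differentiated 31.390; Act5C undifferentiated 21.010; Act5C differentiated 21.310
ΔCt(undifferentiated) = 28.100 − 21.010 = 7.090
ΔCt(differentiated) = 31.390 − 21.310 = 10.080
ΔΔCt = 10.080 − 7.090 = 2.990
Fold change = 2^(−2.990) = 0.1259

0.126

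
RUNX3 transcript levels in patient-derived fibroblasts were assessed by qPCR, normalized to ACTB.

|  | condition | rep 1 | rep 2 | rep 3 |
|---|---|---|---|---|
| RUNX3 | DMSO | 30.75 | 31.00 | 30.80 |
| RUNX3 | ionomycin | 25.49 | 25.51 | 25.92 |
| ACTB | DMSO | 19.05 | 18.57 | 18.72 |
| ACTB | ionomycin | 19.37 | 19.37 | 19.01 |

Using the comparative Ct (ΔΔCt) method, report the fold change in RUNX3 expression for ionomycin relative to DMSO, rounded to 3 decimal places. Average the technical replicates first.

Mean Ct: RUNX3 DMSO 30.850; RUNX3 ionomycin 25.640; ACTB DMSO 18.780; ACTB ionomycin 19.250
ΔCt(DMSO) = 30.850 − 18.780 = 12.070
ΔCt(ionomycin) = 25.640 − 19.250 = 6.390
ΔΔCt = 6.390 − 12.070 = -5.680
Fold change = 2^(−(-5.680)) = 2^5.680 = 51.2685

51.268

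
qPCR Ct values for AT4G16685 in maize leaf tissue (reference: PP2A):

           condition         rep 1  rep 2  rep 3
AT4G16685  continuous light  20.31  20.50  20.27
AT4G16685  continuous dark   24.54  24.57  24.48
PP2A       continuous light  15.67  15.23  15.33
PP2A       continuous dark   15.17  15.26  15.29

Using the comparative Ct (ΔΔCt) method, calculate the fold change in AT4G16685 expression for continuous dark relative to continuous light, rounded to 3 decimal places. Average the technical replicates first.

Mean Ct: AT4G16685 continuous light 20.360; AT4G16685 continuous dark 24.530; PP2A continuous light 15.410; PP2A continuous dark 15.240
ΔCt(continuous light) = 20.360 − 15.410 = 4.950
ΔCt(continuous dark) = 24.530 − 15.240 = 9.290
ΔΔCt = 9.290 − 4.950 = 4.340
Fold change = 2^(−4.340) = 0.0494

0.049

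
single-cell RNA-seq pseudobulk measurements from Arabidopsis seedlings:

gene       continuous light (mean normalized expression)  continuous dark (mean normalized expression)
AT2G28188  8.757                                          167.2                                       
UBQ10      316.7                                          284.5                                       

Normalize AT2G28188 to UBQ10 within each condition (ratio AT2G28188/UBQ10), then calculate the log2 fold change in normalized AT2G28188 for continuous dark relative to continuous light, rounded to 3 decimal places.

AT2G28188/UBQ10 (continuous light) = 8.757 / 316.7 = 0.027651
AT2G28188/UBQ10 (continuous dark) = 167.2 / 284.5 = 0.5877
Fold change = 0.5877 / 0.027651 = 21.2543
log2(21.2543) = 4.4097

4.410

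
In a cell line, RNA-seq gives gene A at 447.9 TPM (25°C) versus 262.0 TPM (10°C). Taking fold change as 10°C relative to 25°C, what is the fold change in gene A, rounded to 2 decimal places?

0.58

Fold change = 262.0 / 447.9 = 0.585
gene A is downregulated.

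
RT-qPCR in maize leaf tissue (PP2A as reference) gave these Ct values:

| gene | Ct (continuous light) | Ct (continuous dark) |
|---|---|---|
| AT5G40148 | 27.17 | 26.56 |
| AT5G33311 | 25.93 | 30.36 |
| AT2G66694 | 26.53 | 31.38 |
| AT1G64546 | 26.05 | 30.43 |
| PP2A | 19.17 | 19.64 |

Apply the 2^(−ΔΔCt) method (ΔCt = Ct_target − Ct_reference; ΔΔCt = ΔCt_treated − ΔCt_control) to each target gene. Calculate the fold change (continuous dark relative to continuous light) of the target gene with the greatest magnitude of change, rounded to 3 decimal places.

0.048

AT5G40148: ΔΔCt = (26.56−19.64) − (27.17−19.17) = 6.92 − 8.00 = -1.08; fold change = 2^1.08 = 2.114
AT5G33311: ΔΔCt = (30.36−19.64) − (25.93−19.17) = 10.72 − 6.76 = 3.96; fold change = 2^-3.96 = 0.064
AT2G66694: ΔΔCt = (31.38−19.64) − (26.53−19.17) = 11.74 − 7.36 = 4.38; fold change = 2^-4.38 = 0.048
AT1G64546: ΔΔCt = (30.43−19.64) − (26.05−19.17) = 10.79 − 6.88 = 3.91; fold change = 2^-3.91 = 0.067
AT2G66694 has the largest |ΔΔCt| = 4.38.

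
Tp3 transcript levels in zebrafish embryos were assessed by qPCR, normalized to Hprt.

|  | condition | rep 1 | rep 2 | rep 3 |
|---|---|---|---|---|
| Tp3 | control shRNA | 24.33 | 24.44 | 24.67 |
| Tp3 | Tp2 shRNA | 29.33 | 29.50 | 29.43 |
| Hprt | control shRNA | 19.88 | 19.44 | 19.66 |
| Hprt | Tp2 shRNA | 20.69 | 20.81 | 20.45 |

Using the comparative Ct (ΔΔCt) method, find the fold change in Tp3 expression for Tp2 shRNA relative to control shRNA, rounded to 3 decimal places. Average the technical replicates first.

Mean Ct: Tp3 control shRNA 24.480; Tp3 Tp2 shRNA 29.420; Hprt control shRNA 19.660; Hprt Tp2 shRNA 20.650
ΔCt(control shRNA) = 24.480 − 19.660 = 4.820
ΔCt(Tp2 shRNA) = 29.420 − 20.650 = 8.770
ΔΔCt = 8.770 − 4.820 = 3.950
Fold change = 2^(−3.950) = 0.0647

0.065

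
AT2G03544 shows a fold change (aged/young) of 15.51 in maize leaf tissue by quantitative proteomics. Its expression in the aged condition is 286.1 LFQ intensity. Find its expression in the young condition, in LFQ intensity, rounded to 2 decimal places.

18.45

young expression = 286.1 / 15.51 = 18.45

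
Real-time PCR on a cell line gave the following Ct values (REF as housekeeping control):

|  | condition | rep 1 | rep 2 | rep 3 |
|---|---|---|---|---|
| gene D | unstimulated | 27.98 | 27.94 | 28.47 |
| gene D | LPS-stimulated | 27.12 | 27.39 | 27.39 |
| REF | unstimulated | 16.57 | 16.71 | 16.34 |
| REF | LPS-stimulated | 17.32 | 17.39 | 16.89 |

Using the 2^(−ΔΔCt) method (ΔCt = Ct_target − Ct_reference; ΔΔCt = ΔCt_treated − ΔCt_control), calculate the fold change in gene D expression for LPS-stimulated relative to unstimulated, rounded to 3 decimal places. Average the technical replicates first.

2.809

Mean Ct: gene D unstimulated 28.130; gene D LPS-stimulated 27.300; REF unstimulated 16.540; REF LPS-stimulated 17.200
ΔCt(unstimulated) = 28.130 − 16.540 = 11.590
ΔCt(LPS-stimulated) = 27.300 − 17.200 = 10.100
ΔΔCt = 10.100 − 11.590 = -1.490
Fold change = 2^(−(-1.490)) = 2^1.490 = 2.8089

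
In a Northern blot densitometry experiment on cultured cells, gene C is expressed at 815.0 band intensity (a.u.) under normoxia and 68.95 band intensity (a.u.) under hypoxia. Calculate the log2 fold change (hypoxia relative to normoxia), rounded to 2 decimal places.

Fold change = 68.95 / 815.0 = 0.0846
log2(0.0846) = -3.563

-3.56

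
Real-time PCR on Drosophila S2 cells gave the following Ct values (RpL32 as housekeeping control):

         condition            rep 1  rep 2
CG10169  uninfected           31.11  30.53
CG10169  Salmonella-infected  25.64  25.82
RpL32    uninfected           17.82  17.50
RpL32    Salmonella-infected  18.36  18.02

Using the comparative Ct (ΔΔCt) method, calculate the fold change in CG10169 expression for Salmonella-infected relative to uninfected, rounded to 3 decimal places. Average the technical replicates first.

Mean Ct: CG10169 uninfected 30.820; CG10169 Salmonella-infected 25.730; RpL32 uninfected 17.660; RpL32 Salmonella-infected 18.190
ΔCt(uninfected) = 30.820 − 17.660 = 13.160
ΔCt(Salmonella-infected) = 25.730 − 18.190 = 7.540
ΔΔCt = 7.540 − 13.160 = -5.620
Fold change = 2^(−(-5.620)) = 2^5.620 = 49.1800

49.180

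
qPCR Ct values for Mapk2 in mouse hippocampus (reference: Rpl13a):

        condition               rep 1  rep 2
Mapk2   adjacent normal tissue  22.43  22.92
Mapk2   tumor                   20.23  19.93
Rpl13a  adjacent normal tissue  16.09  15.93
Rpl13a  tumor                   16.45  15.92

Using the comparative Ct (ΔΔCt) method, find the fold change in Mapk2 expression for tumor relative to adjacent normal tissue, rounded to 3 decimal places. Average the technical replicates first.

Mean Ct: Mapk2 adjacent normal tissue 22.675; Mapk2 tumor 20.080; Rpl13a adjacent normal tissue 16.010; Rpl13a tumor 16.185
ΔCt(adjacent normal tissue) = 22.675 − 16.010 = 6.665
ΔCt(tumor) = 20.080 − 16.185 = 3.895
ΔΔCt = 3.895 − 6.665 = -2.770
Fold change = 2^(−(-2.770)) = 2^2.770 = 6.8211

6.821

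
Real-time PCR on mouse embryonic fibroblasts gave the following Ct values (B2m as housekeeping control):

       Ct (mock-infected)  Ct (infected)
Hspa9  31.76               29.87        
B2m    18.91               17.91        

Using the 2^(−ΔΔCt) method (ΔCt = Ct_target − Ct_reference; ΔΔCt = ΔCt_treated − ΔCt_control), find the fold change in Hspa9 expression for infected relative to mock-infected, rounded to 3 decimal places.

1.853

ΔCt(mock-infected) = 31.760 − 18.910 = 12.850
ΔCt(infected) = 29.870 − 17.910 = 11.960
ΔΔCt = 11.960 − 12.850 = -0.890
Fold change = 2^(−(-0.890)) = 2^0.890 = 1.8532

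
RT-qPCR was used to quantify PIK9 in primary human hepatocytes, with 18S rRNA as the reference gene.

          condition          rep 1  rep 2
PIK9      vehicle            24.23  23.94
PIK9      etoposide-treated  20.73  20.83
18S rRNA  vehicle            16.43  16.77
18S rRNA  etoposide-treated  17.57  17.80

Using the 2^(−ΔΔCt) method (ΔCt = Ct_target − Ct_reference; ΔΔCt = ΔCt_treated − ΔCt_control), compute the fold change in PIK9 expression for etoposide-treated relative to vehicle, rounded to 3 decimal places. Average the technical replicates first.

Mean Ct: PIK9 vehicle 24.085; PIK9 etoposide-treated 20.780; 18S rRNA vehicle 16.600; 18S rRNA etoposide-treated 17.685
ΔCt(vehicle) = 24.085 − 16.600 = 7.485
ΔCt(etoposide-treated) = 20.780 − 17.685 = 3.095
ΔΔCt = 3.095 − 7.485 = -4.390
Fold change = 2^(−(-4.390)) = 2^4.390 = 20.9663

20.966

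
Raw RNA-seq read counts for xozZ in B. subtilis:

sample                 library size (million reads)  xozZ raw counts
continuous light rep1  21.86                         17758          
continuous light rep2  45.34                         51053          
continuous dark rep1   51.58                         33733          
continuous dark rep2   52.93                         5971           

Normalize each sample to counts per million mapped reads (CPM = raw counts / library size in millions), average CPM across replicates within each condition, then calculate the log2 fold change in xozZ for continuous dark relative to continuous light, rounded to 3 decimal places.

CPM(continuous light rep1) = 17758 / 21.86 = 812.3513
CPM(continuous light rep2) = 51053 / 45.34 = 1126.0035
CPM(continuous dark rep1) = 33733 / 51.58 = 653.9938
CPM(continuous dark rep2) = 5971 / 52.93 = 112.8094
mean CPM(continuous light) = 969.1774; mean CPM(continuous dark) = 383.4016
Fold change = 383.4016 / 969.1774 = 0.39559
log2(0.39559) = -1.3379

-1.338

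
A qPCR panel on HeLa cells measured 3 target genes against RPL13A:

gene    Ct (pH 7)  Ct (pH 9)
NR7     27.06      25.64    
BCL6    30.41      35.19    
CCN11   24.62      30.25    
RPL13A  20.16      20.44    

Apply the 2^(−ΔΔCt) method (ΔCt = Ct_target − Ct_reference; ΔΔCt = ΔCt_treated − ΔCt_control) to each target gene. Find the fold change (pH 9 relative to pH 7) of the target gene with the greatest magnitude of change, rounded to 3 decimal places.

NR7: ΔΔCt = (25.64−20.44) − (27.06−20.16) = 5.20 − 6.90 = -1.70; fold change = 2^1.70 = 3.249
BCL6: ΔΔCt = (35.19−20.44) − (30.41−20.16) = 14.75 − 10.25 = 4.50; fold change = 2^-4.50 = 0.044
CCN11: ΔΔCt = (30.25−20.44) − (24.62−20.16) = 9.81 − 4.46 = 5.35; fold change = 2^-5.35 = 0.025
CCN11 has the largest |ΔΔCt| = 5.35.

0.025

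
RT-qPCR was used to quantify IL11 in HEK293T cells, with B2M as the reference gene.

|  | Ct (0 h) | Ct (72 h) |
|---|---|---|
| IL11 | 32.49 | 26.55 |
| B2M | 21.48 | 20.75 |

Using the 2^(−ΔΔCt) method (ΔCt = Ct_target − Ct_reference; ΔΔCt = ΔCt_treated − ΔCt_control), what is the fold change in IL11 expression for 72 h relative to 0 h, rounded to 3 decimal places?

ΔCt(0 h) = 32.490 − 21.480 = 11.010
ΔCt(72 h) = 26.550 − 20.750 = 5.800
ΔΔCt = 5.800 − 11.010 = -5.210
Fold change = 2^(−(-5.210)) = 2^5.210 = 37.0140

37.014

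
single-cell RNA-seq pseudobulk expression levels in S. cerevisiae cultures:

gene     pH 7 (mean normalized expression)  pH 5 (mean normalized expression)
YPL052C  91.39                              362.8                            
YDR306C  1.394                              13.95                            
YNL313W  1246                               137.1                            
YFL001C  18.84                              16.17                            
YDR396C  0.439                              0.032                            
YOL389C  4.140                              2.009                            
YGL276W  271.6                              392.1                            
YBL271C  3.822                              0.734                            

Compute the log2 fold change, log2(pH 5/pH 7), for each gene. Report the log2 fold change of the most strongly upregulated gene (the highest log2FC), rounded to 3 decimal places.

log2(362.8/91.39) = 1.989  (YPL052C)
log2(13.95/1.394) = 3.323  (YDR306C)
log2(137.1/1246) = -3.184  (YNL313W)
log2(16.17/18.84) = -0.220  (YFL001C)
log2(0.032/0.439) = -3.778  (YDR396C)
log2(2.009/4.140) = -1.043  (YOL389C)
log2(392.1/271.6) = 0.530  (YGL276W)
log2(0.734/3.822) = -2.380  (YBL271C)
YDR306C is most strongly upregulated.

3.323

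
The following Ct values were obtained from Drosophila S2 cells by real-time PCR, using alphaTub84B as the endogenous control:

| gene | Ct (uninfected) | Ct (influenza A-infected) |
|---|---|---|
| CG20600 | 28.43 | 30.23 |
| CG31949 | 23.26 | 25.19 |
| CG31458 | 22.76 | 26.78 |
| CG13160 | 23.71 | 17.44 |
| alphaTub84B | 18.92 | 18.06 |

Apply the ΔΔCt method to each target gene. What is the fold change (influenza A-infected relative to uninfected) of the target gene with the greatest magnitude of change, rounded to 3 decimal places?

42.518

CG20600: ΔΔCt = (30.23−18.06) − (28.43−18.92) = 12.17 − 9.51 = 2.66; fold change = 2^-2.66 = 0.158
CG31949: ΔΔCt = (25.19−18.06) − (23.26−18.92) = 7.13 − 4.34 = 2.79; fold change = 2^-2.79 = 0.145
CG31458: ΔΔCt = (26.78−18.06) − (22.76−18.92) = 8.72 − 3.84 = 4.88; fold change = 2^-4.88 = 0.034
CG13160: ΔΔCt = (17.44−18.06) − (23.71−18.92) = -0.62 − 4.79 = -5.41; fold change = 2^5.41 = 42.518
CG13160 has the largest |ΔΔCt| = 5.41.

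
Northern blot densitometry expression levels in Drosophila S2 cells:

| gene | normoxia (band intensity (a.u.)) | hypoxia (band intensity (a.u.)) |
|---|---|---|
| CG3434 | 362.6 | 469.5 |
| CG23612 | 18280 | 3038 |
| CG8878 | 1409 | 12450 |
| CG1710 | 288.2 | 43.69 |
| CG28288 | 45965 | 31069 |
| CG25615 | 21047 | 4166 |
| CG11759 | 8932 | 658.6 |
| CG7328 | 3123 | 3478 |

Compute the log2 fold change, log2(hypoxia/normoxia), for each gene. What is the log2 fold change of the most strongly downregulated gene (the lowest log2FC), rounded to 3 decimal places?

-3.762

log2(469.5/362.6) = 0.373  (CG3434)
log2(3038/18280) = -2.589  (CG23612)
log2(12450/1409) = 3.143  (CG8878)
log2(43.69/288.2) = -2.722  (CG1710)
log2(31069/45965) = -0.565  (CG28288)
log2(4166/21047) = -2.337  (CG25615)
log2(658.6/8932) = -3.762  (CG11759)
log2(3478/3123) = 0.155  (CG7328)
CG11759 is most strongly downregulated.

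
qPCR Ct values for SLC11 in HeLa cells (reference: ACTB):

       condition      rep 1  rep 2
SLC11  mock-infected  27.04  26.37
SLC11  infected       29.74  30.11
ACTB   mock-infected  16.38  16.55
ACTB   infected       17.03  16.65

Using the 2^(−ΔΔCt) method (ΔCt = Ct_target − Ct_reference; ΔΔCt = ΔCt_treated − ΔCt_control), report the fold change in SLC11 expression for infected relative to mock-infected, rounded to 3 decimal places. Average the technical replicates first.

0.139

Mean Ct: SLC11 mock-infected 26.705; SLC11 infected 29.925; ACTB mock-infected 16.465; ACTB infected 16.840
ΔCt(mock-infected) = 26.705 − 16.465 = 10.240
ΔCt(infected) = 29.925 − 16.840 = 13.085
ΔΔCt = 13.085 − 10.240 = 2.845
Fold change = 2^(−2.845) = 0.1392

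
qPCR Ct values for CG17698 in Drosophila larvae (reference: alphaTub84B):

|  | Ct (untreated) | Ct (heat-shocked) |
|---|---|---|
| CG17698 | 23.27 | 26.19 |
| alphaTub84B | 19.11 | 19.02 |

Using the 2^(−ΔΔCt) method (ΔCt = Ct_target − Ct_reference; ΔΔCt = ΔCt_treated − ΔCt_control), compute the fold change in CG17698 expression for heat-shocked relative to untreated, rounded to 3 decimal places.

ΔCt(untreated) = 23.270 − 19.110 = 4.160
ΔCt(heat-shocked) = 26.190 − 19.020 = 7.170
ΔΔCt = 7.170 − 4.160 = 3.010
Fold change = 2^(−3.010) = 0.1241

0.124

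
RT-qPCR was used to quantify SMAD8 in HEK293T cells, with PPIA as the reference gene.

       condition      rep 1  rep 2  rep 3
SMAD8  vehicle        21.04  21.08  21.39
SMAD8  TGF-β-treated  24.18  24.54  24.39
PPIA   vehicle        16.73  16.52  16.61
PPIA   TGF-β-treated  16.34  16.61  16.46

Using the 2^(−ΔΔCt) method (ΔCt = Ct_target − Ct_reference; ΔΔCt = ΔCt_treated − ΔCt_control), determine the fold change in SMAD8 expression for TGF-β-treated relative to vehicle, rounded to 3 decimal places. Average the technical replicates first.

Mean Ct: SMAD8 vehicle 21.170; SMAD8 TGF-β-treated 24.370; PPIA vehicle 16.620; PPIA TGF-β-treated 16.470
ΔCt(vehicle) = 21.170 − 16.620 = 4.550
ΔCt(TGF-β-treated) = 24.370 − 16.470 = 7.900
ΔΔCt = 7.900 − 4.550 = 3.350
Fold change = 2^(−3.350) = 0.0981

0.098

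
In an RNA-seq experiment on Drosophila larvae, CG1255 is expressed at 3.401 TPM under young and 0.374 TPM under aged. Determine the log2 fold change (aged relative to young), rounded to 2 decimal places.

Fold change = 0.374 / 3.401 = 0.1100
log2(0.1100) = -3.185

-3.18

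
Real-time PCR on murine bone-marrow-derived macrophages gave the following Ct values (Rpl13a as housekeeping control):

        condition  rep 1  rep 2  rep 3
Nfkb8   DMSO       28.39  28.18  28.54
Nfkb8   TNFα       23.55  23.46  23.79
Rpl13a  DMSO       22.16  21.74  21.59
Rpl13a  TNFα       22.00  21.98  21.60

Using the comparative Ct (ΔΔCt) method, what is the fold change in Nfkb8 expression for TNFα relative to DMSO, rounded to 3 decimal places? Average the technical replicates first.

Mean Ct: Nfkb8 DMSO 28.370; Nfkb8 TNFα 23.600; Rpl13a DMSO 21.830; Rpl13a TNFα 21.860
ΔCt(DMSO) = 28.370 − 21.830 = 6.540
ΔCt(TNFα) = 23.600 − 21.860 = 1.740
ΔΔCt = 1.740 − 6.540 = -4.800
Fold change = 2^(−(-4.800)) = 2^4.800 = 27.8576

27.858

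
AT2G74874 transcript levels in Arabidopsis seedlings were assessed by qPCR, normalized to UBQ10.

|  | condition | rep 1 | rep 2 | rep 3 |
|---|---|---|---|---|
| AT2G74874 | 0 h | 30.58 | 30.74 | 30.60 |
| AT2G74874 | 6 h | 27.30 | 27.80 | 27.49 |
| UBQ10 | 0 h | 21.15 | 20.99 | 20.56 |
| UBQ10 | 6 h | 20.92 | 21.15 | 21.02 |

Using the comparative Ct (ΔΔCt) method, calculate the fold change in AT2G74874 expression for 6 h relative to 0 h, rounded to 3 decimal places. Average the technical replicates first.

Mean Ct: AT2G74874 0 h 30.640; AT2G74874 6 h 27.530; UBQ10 0 h 20.900; UBQ10 6 h 21.030
ΔCt(0 h) = 30.640 − 20.900 = 9.740
ΔCt(6 h) = 27.530 − 21.030 = 6.500
ΔΔCt = 6.500 − 9.740 = -3.240
Fold change = 2^(−(-3.240)) = 2^3.240 = 9.4479

9.448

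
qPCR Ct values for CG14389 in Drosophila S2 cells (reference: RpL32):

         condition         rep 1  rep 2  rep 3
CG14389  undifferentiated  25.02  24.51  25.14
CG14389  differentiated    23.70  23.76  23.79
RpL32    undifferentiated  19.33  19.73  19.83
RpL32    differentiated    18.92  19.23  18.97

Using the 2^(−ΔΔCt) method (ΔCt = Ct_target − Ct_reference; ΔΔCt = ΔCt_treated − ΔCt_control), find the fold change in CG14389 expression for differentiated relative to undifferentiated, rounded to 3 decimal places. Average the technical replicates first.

1.464

Mean Ct: CG14389 undifferentiated 24.890; CG14389 differentiated 23.750; RpL32 undifferentiated 19.630; RpL32 differentiated 19.040
ΔCt(undifferentiated) = 24.890 − 19.630 = 5.260
ΔCt(differentiated) = 23.750 − 19.040 = 4.710
ΔΔCt = 4.710 − 5.260 = -0.550
Fold change = 2^(−(-0.550)) = 2^0.550 = 1.4641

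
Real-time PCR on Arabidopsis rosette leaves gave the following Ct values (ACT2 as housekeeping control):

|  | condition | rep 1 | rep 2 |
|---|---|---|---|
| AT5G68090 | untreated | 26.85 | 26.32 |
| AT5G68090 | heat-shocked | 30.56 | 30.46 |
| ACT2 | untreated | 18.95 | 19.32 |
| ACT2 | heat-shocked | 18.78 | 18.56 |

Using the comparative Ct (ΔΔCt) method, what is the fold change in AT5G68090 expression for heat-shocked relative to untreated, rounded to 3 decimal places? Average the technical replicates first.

Mean Ct: AT5G68090 untreated 26.585; AT5G68090 heat-shocked 30.510; ACT2 untreated 19.135; ACT2 heat-shocked 18.670
ΔCt(untreated) = 26.585 − 19.135 = 7.450
ΔCt(heat-shocked) = 30.510 − 18.670 = 11.840
ΔΔCt = 11.840 − 7.450 = 4.390
Fold change = 2^(−4.390) = 0.0477

0.048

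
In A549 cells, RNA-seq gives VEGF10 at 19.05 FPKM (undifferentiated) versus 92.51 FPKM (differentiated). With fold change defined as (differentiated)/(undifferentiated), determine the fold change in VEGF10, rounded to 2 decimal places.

4.86

Fold change = 92.51 / 19.05 = 4.856
VEGF10 is upregulated.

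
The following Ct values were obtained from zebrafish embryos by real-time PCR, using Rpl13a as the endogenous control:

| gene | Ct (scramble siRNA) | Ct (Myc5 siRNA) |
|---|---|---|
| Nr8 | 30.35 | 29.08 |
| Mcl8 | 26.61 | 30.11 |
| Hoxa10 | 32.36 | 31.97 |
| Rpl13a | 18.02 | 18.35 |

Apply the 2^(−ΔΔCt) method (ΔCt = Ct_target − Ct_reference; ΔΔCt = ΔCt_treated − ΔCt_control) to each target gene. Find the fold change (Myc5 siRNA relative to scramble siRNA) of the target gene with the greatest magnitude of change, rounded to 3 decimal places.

0.111

Nr8: ΔΔCt = (29.08−18.35) − (30.35−18.02) = 10.73 − 12.33 = -1.60; fold change = 2^1.60 = 3.031
Mcl8: ΔΔCt = (30.11−18.35) − (26.61−18.02) = 11.76 − 8.59 = 3.17; fold change = 2^-3.17 = 0.111
Hoxa10: ΔΔCt = (31.97−18.35) − (32.36−18.02) = 13.62 − 14.34 = -0.72; fold change = 2^0.72 = 1.647
Mcl8 has the largest |ΔΔCt| = 3.17.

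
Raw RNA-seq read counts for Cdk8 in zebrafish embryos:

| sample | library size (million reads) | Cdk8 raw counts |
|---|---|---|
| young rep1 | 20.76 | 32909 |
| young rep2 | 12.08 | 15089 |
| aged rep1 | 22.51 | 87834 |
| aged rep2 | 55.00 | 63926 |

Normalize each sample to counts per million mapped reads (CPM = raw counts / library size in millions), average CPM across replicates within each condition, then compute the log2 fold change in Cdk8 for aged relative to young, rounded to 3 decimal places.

CPM(young rep1) = 32909 / 20.76 = 1585.2119
CPM(young rep2) = 15089 / 12.08 = 1249.0894
CPM(aged rep1) = 87834 / 22.51 = 3901.9991
CPM(aged rep2) = 63926 / 55.00 = 1162.2909
mean CPM(young) = 1417.1507; mean CPM(aged) = 2532.1450
Fold change = 2532.1450 / 1417.1507 = 1.78679
log2(1.78679) = 0.8374

0.837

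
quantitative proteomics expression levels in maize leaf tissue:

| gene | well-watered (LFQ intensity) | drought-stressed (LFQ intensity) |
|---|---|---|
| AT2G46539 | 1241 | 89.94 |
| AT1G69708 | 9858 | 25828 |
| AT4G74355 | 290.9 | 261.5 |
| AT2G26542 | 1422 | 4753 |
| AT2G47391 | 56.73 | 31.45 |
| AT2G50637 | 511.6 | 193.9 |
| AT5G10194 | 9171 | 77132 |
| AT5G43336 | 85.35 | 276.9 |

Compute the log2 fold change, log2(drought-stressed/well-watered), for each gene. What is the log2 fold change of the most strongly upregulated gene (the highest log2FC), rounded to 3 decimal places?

log2(89.94/1241) = -3.786  (AT2G46539)
log2(25828/9858) = 1.390  (AT1G69708)
log2(261.5/290.9) = -0.154  (AT4G74355)
log2(4753/1422) = 1.741  (AT2G26542)
log2(31.45/56.73) = -0.851  (AT2G47391)
log2(193.9/511.6) = -1.400  (AT2G50637)
log2(77132/9171) = 3.072  (AT5G10194)
log2(276.9/85.35) = 1.698  (AT5G43336)
AT5G10194 is most strongly upregulated.

3.072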